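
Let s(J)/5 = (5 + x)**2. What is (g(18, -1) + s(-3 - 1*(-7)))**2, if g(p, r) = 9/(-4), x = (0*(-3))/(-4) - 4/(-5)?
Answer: 11015761/400 ≈ 27539.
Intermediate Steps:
x = 4/5 (x = 0*(-1/4) - 4*(-1/5) = 0 + 4/5 = 4/5 ≈ 0.80000)
g(p, r) = -9/4 (g(p, r) = 9*(-1/4) = -9/4)
s(J) = 841/5 (s(J) = 5*(5 + 4/5)**2 = 5*(29/5)**2 = 5*(841/25) = 841/5)
(g(18, -1) + s(-3 - 1*(-7)))**2 = (-9/4 + 841/5)**2 = (3319/20)**2 = 11015761/400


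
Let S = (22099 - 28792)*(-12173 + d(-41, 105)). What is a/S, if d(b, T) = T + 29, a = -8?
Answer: -8/80577027 ≈ -9.9284e-8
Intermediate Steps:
d(b, T) = 29 + T
S = 80577027 (S = (22099 - 28792)*(-12173 + (29 + 105)) = -6693*(-12173 + 134) = -6693*(-12039) = 80577027)
a/S = -8/80577027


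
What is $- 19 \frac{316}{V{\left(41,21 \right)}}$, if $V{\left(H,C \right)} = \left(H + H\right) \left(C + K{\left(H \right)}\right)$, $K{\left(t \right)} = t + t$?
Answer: $- \frac{3002}{4223} \approx -0.71087$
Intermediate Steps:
$K{\left(t \right)} = 2 t$
$V{\left(H,C \right)} = 2 H \left(C + 2 H\right)$ ($V{\left(H,C \right)} = \left(H + H\right) \left(C + 2 H\right) = 2 H \left(C + 2 H\right)$)
$- 19 \frac{316}{V{\left(41,21 \right)}} = - 19 \frac{316}{2 \cdot 41 \left(21 + 2 \cdot 41\right)} = - 19 \frac{316}{2 \cdot 41 \left(21 + 82\right)} = - 19 \frac{316}{2 \cdot 41 \cdot 103} = - 19 \cdot \frac{316}{8446} = - 19 \cdot 316 \cdot \frac{1}{8446} = \left(-19\right) \frac{158}{4223} = - \frac{3002}{4223}$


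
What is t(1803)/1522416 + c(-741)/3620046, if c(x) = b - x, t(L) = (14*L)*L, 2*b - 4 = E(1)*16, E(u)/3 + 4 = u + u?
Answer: 1961358949049/65609713704 ≈ 29.894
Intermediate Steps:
E(u) = -12 + 6*u (E(u) = -12 + 3*(u + u) = -12 + 3*(2*u) = -12 + 6*u)
b = -46 (b = 2 + ((-12 + 6*1)*16)/2 = 2 + ((-12 + 6)*16)/2 = 2 + (-6*16)/2 = 2 + (½)*(-96) = 2 - 48 = -46)
t(L) = 14*L²
c(x) = -46 - x
t(1803)/1522416 + c(-741)/3620046 = (14*1803²)/1522416 + (-46 - 1*(-741))/3620046 = (14*3250809)*(1/1522416) + (-46 + 741)*(1/3620046) = 45511326*(1/1522416) + 695*(1/3620046) = 1083603/36248 + 695/3620046 = 1961358949049/65609713704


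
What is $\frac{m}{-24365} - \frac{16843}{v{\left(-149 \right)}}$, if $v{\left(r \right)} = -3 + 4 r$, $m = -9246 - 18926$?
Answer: $\frac{427254723}{14594635} \approx 29.275$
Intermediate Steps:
$m = -28172$ ($m = -9246 - 18926 = -28172$)
$\frac{m}{-24365} - \frac{16843}{v{\left(-149 \right)}} = - \frac{28172}{-24365} - \frac{16843}{-3 + 4 \left(-149\right)} = \left(-28172\right) \left(- \frac{1}{24365}\right) - \frac{16843}{-3 - 596} = \frac{28172}{24365} - \frac{16843}{-599} = \frac{28172}{24365} - - \frac{16843}{599} = \frac{28172}{24365} + \frac{16843}{599} = \frac{427254723}{14594635}$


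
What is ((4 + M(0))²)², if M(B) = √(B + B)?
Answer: 256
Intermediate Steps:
M(B) = √2*√B (M(B) = √(2*B) = √2*√B)
((4 + M(0))²)² = ((4 + √2*√0)²)² = ((4 + √2*0)²)² = ((4 + 0)²)² = (4²)² = 16² = 256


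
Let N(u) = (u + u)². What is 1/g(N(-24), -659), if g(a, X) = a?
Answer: 1/2304 ≈ 0.00043403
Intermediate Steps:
N(u) = 4*u² (N(u) = (2*u)² = 4*u²)
1/g(N(-24), -659) = 1/(4*(-24)²) = 1/(4*576) = 1/2304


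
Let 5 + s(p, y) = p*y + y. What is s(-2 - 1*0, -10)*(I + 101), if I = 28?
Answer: 645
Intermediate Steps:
s(p, y) = -5 + y + p*y (s(p, y) = -5 + (p*y + y) = -5 + (y + p*y) = -5 + y + p*y)
s(-2 - 1*0, -10)*(I + 101) = (-5 - 10 + (-2 - 1*0)*(-10))*(28 + 101) = (-5 - 10 + (-2 + 0)*(-10))*129 = (-5 - 10 - 2*(-10))*129 = (-5 - 10 + 20)*129 = 5*129 = 645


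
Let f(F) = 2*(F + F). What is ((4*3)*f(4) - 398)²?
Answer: 42436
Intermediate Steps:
f(F) = 4*F (f(F) = 2*(2*F) = 4*F)
((4*3)*f(4) - 398)² = ((4*3)*(4*4) - 398)² = (12*16 - 398)² = (192 - 398)² = (-206)² = 42436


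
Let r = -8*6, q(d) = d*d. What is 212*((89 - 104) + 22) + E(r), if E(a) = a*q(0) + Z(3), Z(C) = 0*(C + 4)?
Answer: 1484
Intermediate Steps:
Z(C) = 0 (Z(C) = 0*(4 + C) = 0)
q(d) = d²
r = -48
E(a) = 0 (E(a) = a*0² + 0 = a*0 + 0 = 0 + 0 = 0)
212*((89 - 104) + 22) + E(r) = 212*((89 - 104) + 22) + 0 = 212*(-15 + 22) + 0 = 212*7 + 0 = 1484 + 0 = 1484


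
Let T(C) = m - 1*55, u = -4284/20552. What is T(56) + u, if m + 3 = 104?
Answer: 33611/734 ≈ 45.792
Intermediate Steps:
u = -153/734 (u = -4284*1/20552 = -153/734 ≈ -0.20845)
m = 101 (m = -3 + 104 = 101)
T(C) = 46 (T(C) = 101 - 1*55 = 101 - 55 = 46)
T(56) + u = 46 - 153/734 = 33611/734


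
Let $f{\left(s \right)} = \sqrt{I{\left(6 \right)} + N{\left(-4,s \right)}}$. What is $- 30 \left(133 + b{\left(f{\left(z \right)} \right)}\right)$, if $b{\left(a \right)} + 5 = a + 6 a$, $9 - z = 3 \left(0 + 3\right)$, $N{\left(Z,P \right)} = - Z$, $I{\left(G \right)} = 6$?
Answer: $-3840 - 210 \sqrt{10} \approx -4504.1$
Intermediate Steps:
$z = 0$ ($z = 9 - 3 \left(0 + 3\right) = 9 - 3 \cdot 3 = 9 - 9 = 0$)
$f{\left(s \right)} = \sqrt{10}$ ($f{\left(s \right)} = \sqrt{6 - -4} = \sqrt{6 + 4} = \sqrt{10}$)
$b{\left(a \right)} = -5 + 7 a$ ($b{\left(a \right)} = -5 + \left(a + 6 a\right) = -5 + 7 a$)
$- 30 \left(133 + b{\left(f{\left(z \right)} \right)}\right) = - 30 \left(133 - \left(5 - 7 \sqrt{10}\right)\right) = - 30 \left(128 + 7 \sqrt{10}\right) = -3840 - 210 \sqrt{10}$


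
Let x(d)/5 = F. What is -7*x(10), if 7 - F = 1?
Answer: -210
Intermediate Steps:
F = 6 (F = 7 - 1*1 = 7 - 1 = 6)
x(d) = 30 (x(d) = 5*6 = 30)
-7*x(10) = -7*30 = -210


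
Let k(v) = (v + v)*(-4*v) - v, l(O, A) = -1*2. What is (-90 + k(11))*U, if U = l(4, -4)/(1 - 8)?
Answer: -2138/7 ≈ -305.43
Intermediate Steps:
l(O, A) = -2
U = 2/7 (U = -2/(1 - 8) = -2/(-7) = -⅐*(-2) = 2/7 ≈ 0.28571)
k(v) = -v - 8*v² (k(v) = (2*v)*(-4*v) - v = -8*v² - v = -v - 8*v²)
(-90 + k(11))*U = (-90 - 1*11*(1 + 8*11))*(2/7) = (-90 - 1*11*(1 + 88))*(2/7) = (-90 - 1*11*89)*(2/7) = (-90 - 979)*(2/7) = -1069*2/7 = -2138/7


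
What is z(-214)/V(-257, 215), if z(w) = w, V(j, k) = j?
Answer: 214/257 ≈ 0.83268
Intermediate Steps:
z(-214)/V(-257, 215) = -214/(-257) = -214*(-1/257) = 214/257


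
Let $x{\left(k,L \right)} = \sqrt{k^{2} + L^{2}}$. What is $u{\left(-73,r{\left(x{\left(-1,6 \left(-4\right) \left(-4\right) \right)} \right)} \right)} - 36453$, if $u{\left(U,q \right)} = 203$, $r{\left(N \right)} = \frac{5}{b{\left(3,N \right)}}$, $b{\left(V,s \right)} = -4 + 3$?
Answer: $-36250$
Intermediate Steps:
$b{\left(V,s \right)} = -1$
$x{\left(k,L \right)} = \sqrt{L^{2} + k^{2}}$
$r{\left(N \right)} = -5$ ($r{\left(N \right)} = \frac{5}{-1} = 5 \left(-1\right) = -5$)
$u{\left(-73,r{\left(x{\left(-1,6 \left(-4\right) \left(-4\right) \right)} \right)} \right)} - 36453 = 203 - 36453 = -36250$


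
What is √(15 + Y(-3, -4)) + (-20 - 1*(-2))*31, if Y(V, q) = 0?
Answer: -558 + √15 ≈ -554.13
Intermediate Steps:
√(15 + Y(-3, -4)) + (-20 - 1*(-2))*31 = √(15 + 0) + (-20 - 1*(-2))*31 = √15 + (-20 + 2)*31 = √15 - 18*31 = √15 - 558 = -558 + √15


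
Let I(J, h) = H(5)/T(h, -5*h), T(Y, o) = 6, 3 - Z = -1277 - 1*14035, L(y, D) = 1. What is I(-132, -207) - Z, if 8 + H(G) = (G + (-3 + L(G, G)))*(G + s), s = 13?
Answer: -45922/3 ≈ -15307.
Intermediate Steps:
Z = 15315 (Z = 3 - (-1277 - 1*14035) = 3 - (-1277 - 14035) = 3 - 1*(-15312) = 3 + 15312 = 15315)
H(G) = -8 + (-2 + G)*(13 + G) (H(G) = -8 + (G + (-3 + 1))*(G + 13) = -8 + (G - 2)*(13 + G) = -8 + (-2 + G)*(13 + G))
I(J, h) = 23/3 (I(J, h) = (-34 + 5**2 + 11*5)/6 = (-34 + 25 + 55)*(1/6) = 46*(1/6) = 23/3)
I(-132, -207) - Z = 23/3 - 1*15315 = 23/3 - 15315 = -45922/3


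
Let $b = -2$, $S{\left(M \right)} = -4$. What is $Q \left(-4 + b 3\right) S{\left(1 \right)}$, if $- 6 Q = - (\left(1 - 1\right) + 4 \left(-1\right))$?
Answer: $- \frac{80}{3} \approx -26.667$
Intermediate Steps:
$Q = - \frac{2}{3}$ ($Q = - \frac{\left(-1\right) \left(\left(1 - 1\right) + 4 \left(-1\right)\right)}{6} = - \frac{\left(-1\right) \left(0 - 4\right)}{6} = - \frac{\left(-1\right) \left(-4\right)}{6} = \left(- \frac{1}{6}\right) 4 = - \frac{2}{3} \approx -0.66667$)
$Q \left(-4 + b 3\right) S{\left(1 \right)} = - \frac{2 \left(-4 - 6\right)}{3} \left(-4\right) = \left(- \frac{2}{3}\right) \left(-10\right) \left(-4\right) = \frac{20}{3} \left(-4\right) = - \frac{80}{3}$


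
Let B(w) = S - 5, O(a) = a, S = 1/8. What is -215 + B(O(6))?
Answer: -1759/8 ≈ -219.88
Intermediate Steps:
S = 1/8 ≈ 0.12500
B(w) = -39/8 (B(w) = 1/8 - 5 = -39/8)
-215 + B(O(6)) = -215 - 39/8 = -1759/8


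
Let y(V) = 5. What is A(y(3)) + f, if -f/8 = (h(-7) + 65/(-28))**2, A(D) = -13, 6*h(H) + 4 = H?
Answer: -133267/882 ≈ -151.10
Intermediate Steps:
h(H) = -2/3 + H/6
f = -121801/882 (f = -8*((-2/3 + (1/6)*(-7)) + 65/(-28))**2 = -8*((-2/3 - 7/6) + 65*(-1/28))**2 = -8*(-11/6 - 65/28)**2 = -8*(-349/84)**2 = -8*121801/7056 = -121801/882 ≈ -138.10)
A(y(3)) + f = -13 - 121801/882 = -133267/882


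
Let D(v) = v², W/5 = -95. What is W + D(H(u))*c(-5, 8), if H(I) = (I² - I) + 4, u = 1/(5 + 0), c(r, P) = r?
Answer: -68591/125 ≈ -548.73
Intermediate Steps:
W = -475 (W = 5*(-95) = -475)
u = ⅕ (u = 1/5 = ⅕ ≈ 0.20000)
H(I) = 4 + I² - I
W + D(H(u))*c(-5, 8) = -475 + (4 + (⅕)² - 1*⅕)²*(-5) = -475 + (4 + 1/25 - ⅕)²*(-5) = -475 + (96/25)²*(-5) = -475 + (9216/625)*(-5) = -475 - 9216/125 = -68591/125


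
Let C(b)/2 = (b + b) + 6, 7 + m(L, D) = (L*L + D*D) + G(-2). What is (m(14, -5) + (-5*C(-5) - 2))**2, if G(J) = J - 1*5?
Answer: 60025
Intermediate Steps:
G(J) = -5 + J (G(J) = J - 5 = -5 + J)
m(L, D) = -14 + D**2 + L**2 (m(L, D) = -7 + ((L*L + D*D) + (-5 - 2)) = -7 + ((L**2 + D**2) - 7) = -7 + ((D**2 + L**2) - 7) = -7 + (-7 + D**2 + L**2) = -14 + D**2 + L**2)
C(b) = 12 + 4*b (C(b) = 2*((b + b) + 6) = 2*(2*b + 6) = 2*(6 + 2*b) = 12 + 4*b)
(m(14, -5) + (-5*C(-5) - 2))**2 = ((-14 + (-5)**2 + 14**2) + (-5*(12 + 4*(-5)) - 2))**2 = ((-14 + 25 + 196) + (-5*(12 - 20) - 2))**2 = (207 + (-5*(-8) - 2))**2 = (207 + (40 - 2))**2 = (207 + 38)**2 = 245**2 = 60025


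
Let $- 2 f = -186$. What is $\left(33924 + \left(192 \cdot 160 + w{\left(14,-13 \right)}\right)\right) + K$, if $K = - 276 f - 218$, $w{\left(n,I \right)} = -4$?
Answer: $38754$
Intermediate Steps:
$f = 93$ ($f = \left(- \frac{1}{2}\right) \left(-186\right) = 93$)
$K = -25886$ ($K = \left(-276\right) 93 - 218 = -25668 - 218 = -25886$)
$\left(33924 + \left(192 \cdot 160 + w{\left(14,-13 \right)}\right)\right) + K = \left(33924 + \left(192 \cdot 160 - 4\right)\right) - 25886 = \left(33924 + \left(30720 - 4\right)\right) - 25886 = \left(33924 + 30716\right) - 25886 = 64640 - 25886 = 38754$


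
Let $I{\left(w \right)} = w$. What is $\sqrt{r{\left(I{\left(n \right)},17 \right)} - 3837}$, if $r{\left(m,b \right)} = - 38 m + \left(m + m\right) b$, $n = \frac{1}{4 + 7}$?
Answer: $\frac{i \sqrt{464321}}{11} \approx 61.946 i$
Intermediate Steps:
$n = \frac{1}{11} \approx 0.090909$
$r{\left(m,b \right)} = - 38 m + 2 b m$ ($r{\left(m,b \right)} = - 38 m + 2 m b = - 38 m + 2 b m$)
$\sqrt{r{\left(I{\left(n \right)},17 \right)} - 3837} = \sqrt{2 \cdot \frac{1}{11} \left(-19 + 17\right) - 3837} = \sqrt{2 \cdot \frac{1}{11} \left(-2\right) - 3837} = \sqrt{- \frac{4}{11} - 3837} = \sqrt{- \frac{42211}{11}} = \frac{i \sqrt{464321}}{11}$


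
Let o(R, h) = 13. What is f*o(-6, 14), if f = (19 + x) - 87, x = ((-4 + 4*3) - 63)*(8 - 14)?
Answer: 3406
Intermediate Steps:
x = 330 (x = ((-4 + 12) - 63)*(-6) = (8 - 63)*(-6) = -55*(-6) = 330)
f = 262 (f = (19 + 330) - 87 = 349 - 87 = 262)
f*o(-6, 14) = 262*13 = 3406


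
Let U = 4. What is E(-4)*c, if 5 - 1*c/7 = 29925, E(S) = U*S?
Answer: 3351040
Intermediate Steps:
E(S) = 4*S
c = -209440 (c = 35 - 7*29925 = 35 - 209475 = -209440)
E(-4)*c = (4*(-4))*(-209440) = -16*(-209440) = 3351040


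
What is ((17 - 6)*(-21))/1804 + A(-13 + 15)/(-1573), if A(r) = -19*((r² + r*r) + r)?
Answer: -1873/257972 ≈ -0.0072605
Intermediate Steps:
A(r) = -38*r² - 19*r (A(r) = -19*((r² + r²) + r) = -19*(2*r² + r) = -19*(r + 2*r²) = -38*r² - 19*r)
((17 - 6)*(-21))/1804 + A(-13 + 15)/(-1573) = ((17 - 6)*(-21))/1804 - 19*(-13 + 15)*(1 + 2*(-13 + 15))/(-1573) = (11*(-21))*(1/1804) - 19*2*(1 + 2*2)*(-1/1573) = -231*1/1804 - 19*2*(1 + 4)*(-1/1573) = -21/164 - 19*2*5*(-1/1573) = -21/164 - 190*(-1/1573) = -21/164 + 190/1573 = -1873/257972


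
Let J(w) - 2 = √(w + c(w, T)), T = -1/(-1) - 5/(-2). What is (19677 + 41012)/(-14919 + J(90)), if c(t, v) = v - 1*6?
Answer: -258656518/63576229 - 303445*√14/445033603 ≈ -4.0710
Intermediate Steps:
T = 7/2 (T = -1*(-1) - 5*(-½) = 1 + 5/2 = 7/2 ≈ 3.5000)
c(t, v) = -6 + v (c(t, v) = v - 6 = -6 + v)
J(w) = 2 + √(-5/2 + w) (J(w) = 2 + √(w + (-6 + 7/2)) = 2 + √(w - 5/2) = 2 + √(-5/2 + w))
(19677 + 41012)/(-14919 + J(90)) = (19677 + 41012)/(-14919 + (2 + √(-10 + 4*90)/2)) = 60689/(-14919 + (2 + √(-10 + 360)/2)) = 60689/(-14919 + (2 + √350/2)) = 60689/(-14919 + (2 + (5*√14)/2)) = 60689/(-14919 + (2 + 5*√14/2)) = 60689/(-14917 + 5*√14/2)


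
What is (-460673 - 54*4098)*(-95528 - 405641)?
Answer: 341779717085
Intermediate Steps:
(-460673 - 54*4098)*(-95528 - 405641) = (-460673 - 221292)*(-501169) = -681965*(-501169) = 341779717085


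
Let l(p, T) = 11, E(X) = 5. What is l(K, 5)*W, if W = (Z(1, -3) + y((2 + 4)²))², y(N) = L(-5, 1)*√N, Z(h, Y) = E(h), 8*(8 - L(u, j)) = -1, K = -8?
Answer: 508475/16 ≈ 31780.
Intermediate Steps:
L(u, j) = 65/8 (L(u, j) = 8 - ⅛*(-1) = 8 + ⅛ = 65/8)
Z(h, Y) = 5
y(N) = 65*√N/8
W = 46225/16 (W = (5 + 65*√((2 + 4)²)/8)² = (5 + 65*√(6²)/8)² = (5 + 65*√36/8)² = (5 + (65/8)*6)² = (5 + 195/4)² = (215/4)² = 46225/16 ≈ 2889.1)
l(K, 5)*W = 11*(46225/16) = 508475/16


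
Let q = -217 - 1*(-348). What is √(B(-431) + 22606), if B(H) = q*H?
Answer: I*√33855 ≈ 184.0*I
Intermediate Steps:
q = 131 (q = -217 + 348 = 131)
B(H) = 131*H
√(B(-431) + 22606) = √(131*(-431) + 22606) = √(-56461 + 22606) = √(-33855) = I*√33855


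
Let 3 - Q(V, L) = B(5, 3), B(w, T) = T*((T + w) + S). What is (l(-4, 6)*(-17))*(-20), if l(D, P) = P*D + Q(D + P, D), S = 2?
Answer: -17340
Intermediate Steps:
B(w, T) = T*(2 + T + w) (B(w, T) = T*((T + w) + 2) = T*(2 + T + w))
Q(V, L) = -27 (Q(V, L) = 3 - 3*(2 + 3 + 5) = 3 - 3*10 = 3 - 1*30 = 3 - 30 = -27)
l(D, P) = -27 + D*P (l(D, P) = P*D - 27 = D*P - 27 = -27 + D*P)
(l(-4, 6)*(-17))*(-20) = ((-27 - 4*6)*(-17))*(-20) = ((-27 - 24)*(-17))*(-20) = -51*(-17)*(-20) = 867*(-20) = -17340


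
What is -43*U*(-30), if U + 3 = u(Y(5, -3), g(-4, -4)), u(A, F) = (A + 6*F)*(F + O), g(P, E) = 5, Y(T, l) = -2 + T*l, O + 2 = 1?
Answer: 63210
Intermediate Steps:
O = -1 (O = -2 + 1 = -1)
u(A, F) = (-1 + F)*(A + 6*F) (u(A, F) = (A + 6*F)*(F - 1) = (A + 6*F)*(-1 + F) = (-1 + F)*(A + 6*F))
U = 49 (U = -3 + (-(-2 + 5*(-3)) - 6*5 + 6*5² + (-2 + 5*(-3))*5) = -3 + (-(-2 - 15) - 30 + 6*25 + (-2 - 15)*5) = -3 + (-1*(-17) - 30 + 150 - 17*5) = -3 + (17 - 30 + 150 - 85) = -3 + 52 = 49)
-43*U*(-30) = -43*49*(-30) = -2107*(-30) = 63210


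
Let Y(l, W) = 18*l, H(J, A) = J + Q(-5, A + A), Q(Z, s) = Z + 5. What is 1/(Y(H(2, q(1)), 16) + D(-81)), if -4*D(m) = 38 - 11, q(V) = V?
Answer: 4/117 ≈ 0.034188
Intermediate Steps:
Q(Z, s) = 5 + Z
H(J, A) = J (H(J, A) = J + (5 - 5) = J + 0 = J)
D(m) = -27/4 (D(m) = -(38 - 11)/4 = -¼*27 = -27/4)
1/(Y(H(2, q(1)), 16) + D(-81)) = 1/(18*2 - 27/4) = 1/(36 - 27/4) = 1/(117/4) = 4/117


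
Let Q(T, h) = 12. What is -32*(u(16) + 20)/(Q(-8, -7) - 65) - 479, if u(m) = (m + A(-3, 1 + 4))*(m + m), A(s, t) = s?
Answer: -11435/53 ≈ -215.75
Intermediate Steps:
u(m) = 2*m*(-3 + m) (u(m) = (m - 3)*(m + m) = (-3 + m)*(2*m) = 2*m*(-3 + m))
-32*(u(16) + 20)/(Q(-8, -7) - 65) - 479 = -32*(2*16*(-3 + 16) + 20)/(12 - 65) - 479 = -32*(2*16*13 + 20)/(-53) - 479 = -32*(416 + 20)*(-1)/53 - 479 = -13952*(-1)/53 - 479 = -32*(-436/53) - 479 = 13952/53 - 479 = -11435/53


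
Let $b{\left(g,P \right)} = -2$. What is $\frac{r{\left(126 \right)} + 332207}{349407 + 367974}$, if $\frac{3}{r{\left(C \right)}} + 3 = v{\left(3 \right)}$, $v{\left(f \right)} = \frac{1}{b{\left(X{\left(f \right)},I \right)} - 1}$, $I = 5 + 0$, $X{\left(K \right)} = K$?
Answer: $\frac{3322061}{7173810} \approx 0.46308$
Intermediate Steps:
$I = 5$
$v{\left(f \right)} = - \frac{1}{3}$ ($v{\left(f \right)} = \frac{1}{-2 - 1} = \frac{1}{-3} = - \frac{1}{3}$)
$r{\left(C \right)} = - \frac{9}{10}$ ($r{\left(C \right)} = \frac{3}{-3 - \frac{1}{3}} = \frac{3}{- \frac{10}{3}} = 3 \left(- \frac{3}{10}\right) = - \frac{9}{10}$)
$\frac{r{\left(126 \right)} + 332207}{349407 + 367974} = \frac{- \frac{9}{10} + 332207}{349407 + 367974} = \frac{3322061}{10 \cdot 717381} = \frac{3322061}{10} \cdot \frac{1}{717381} = \frac{3322061}{7173810}$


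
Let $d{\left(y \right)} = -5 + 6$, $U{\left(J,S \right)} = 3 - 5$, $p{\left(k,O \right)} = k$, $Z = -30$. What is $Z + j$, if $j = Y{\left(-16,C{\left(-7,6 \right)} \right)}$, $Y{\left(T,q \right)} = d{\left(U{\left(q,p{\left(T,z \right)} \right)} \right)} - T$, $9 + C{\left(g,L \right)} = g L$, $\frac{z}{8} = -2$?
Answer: $-13$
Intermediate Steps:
$z = -16$ ($z = 8 \left(-2\right) = -16$)
$U{\left(J,S \right)} = -2$
$C{\left(g,L \right)} = -9 + L g$ ($C{\left(g,L \right)} = -9 + g L = -9 + L g$)
$d{\left(y \right)} = 1$
$Y{\left(T,q \right)} = 1 - T$
$j = 17$ ($j = 1 - -16 = 1 + 16 = 17$)
$Z + j = -30 + 17 = -13$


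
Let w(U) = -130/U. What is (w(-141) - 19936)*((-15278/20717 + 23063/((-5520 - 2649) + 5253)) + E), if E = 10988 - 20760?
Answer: 830403189439984669/4258959426 ≈ 1.9498e+8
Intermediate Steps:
E = -9772
(w(-141) - 19936)*((-15278/20717 + 23063/((-5520 - 2649) + 5253)) + E) = (-130/(-141) - 19936)*((-15278/20717 + 23063/((-5520 - 2649) + 5253)) - 9772) = (-130*(-1/141) - 19936)*((-15278*1/20717 + 23063/(-8169 + 5253)) - 9772) = (130/141 - 19936)*((-15278/20717 + 23063/(-2916)) - 9772) = -2810846*((-15278/20717 + 23063*(-1/2916)) - 9772)/141 = -2810846*((-15278/20717 - 23063/2916) - 9772)/141 = -2810846*(-522346819/60410772 - 9772)/141 = -2810846/141*(-590856410803/60410772) = 830403189439984669/4258959426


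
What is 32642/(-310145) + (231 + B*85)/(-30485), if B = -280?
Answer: 13878497/20779715 ≈ 0.66789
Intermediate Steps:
32642/(-310145) + (231 + B*85)/(-30485) = 32642/(-310145) + (231 - 280*85)/(-30485) = 32642*(-1/310145) + (231 - 23800)*(-1/30485) = -32642/310145 - 23569*(-1/30485) = -32642/310145 + 259/335 = 13878497/20779715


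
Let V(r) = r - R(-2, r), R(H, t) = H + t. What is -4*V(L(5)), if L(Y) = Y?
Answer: -8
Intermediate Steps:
V(r) = 2 (V(r) = r - (-2 + r) = r + (2 - r) = 2)
-4*V(L(5)) = -4*2 = -8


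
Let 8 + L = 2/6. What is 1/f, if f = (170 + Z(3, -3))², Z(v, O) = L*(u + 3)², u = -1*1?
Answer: 9/174724 ≈ 5.1510e-5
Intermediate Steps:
L = -23/3 (L = -8 + 2/6 = -8 + 2*(⅙) = -8 + ⅓ = -23/3 ≈ -7.6667)
u = -1
Z(v, O) = -92/3 (Z(v, O) = -23*(-1 + 3)²/3 = -23/3*2² = -23/3*4 = -92/3)
f = 174724/9 (f = (170 - 92/3)² = (418/3)² = 174724/9 ≈ 19414.)
1/f = 1/(174724/9) = 9/174724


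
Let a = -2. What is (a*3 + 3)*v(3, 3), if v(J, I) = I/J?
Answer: -3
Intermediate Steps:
(a*3 + 3)*v(3, 3) = (-2*3 + 3)*(3/3) = (-6 + 3)*(3*(⅓)) = -3*1 = -3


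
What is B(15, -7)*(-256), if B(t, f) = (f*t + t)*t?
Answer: 345600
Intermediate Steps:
B(t, f) = t*(t + f*t) (B(t, f) = (t + f*t)*t = t*(t + f*t))
B(15, -7)*(-256) = (15²*(1 - 7))*(-256) = (225*(-6))*(-256) = -1350*(-256) = 345600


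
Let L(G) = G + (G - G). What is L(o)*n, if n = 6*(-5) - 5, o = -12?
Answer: 420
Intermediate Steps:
n = -35 (n = -30 - 5 = -35)
L(G) = G (L(G) = G + 0 = G)
L(o)*n = -12*(-35) = 420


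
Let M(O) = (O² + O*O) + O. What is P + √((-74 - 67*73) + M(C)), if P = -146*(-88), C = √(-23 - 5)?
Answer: 12848 + √(-5021 + 2*I*√7) ≈ 12848.0 + 70.859*I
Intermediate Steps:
C = 2*I*√7 (C = √(-28) = 2*I*√7 ≈ 5.2915*I)
M(O) = O + 2*O² (M(O) = (O² + O²) + O = 2*O² + O = O + 2*O²)
P = 12848
P + √((-74 - 67*73) + M(C)) = 12848 + √((-74 - 67*73) + (2*I*√7)*(1 + 2*(2*I*√7))) = 12848 + √((-74 - 4891) + (2*I*√7)*(1 + 4*I*√7)) = 12848 + √(-4965 + 2*I*√7*(1 + 4*I*√7))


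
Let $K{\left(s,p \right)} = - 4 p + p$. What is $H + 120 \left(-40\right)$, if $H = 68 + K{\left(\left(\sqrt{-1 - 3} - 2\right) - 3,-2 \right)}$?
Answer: $-4726$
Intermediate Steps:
$K{\left(s,p \right)} = - 3 p$
$H = 74$ ($H = 68 - -6 = 68 + 6 = 74$)
$H + 120 \left(-40\right) = 74 + 120 \left(-40\right) = 74 - 4800 = -4726$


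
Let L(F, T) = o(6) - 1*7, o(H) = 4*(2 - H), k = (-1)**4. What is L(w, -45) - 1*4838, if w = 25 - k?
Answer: -4861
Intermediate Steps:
k = 1
o(H) = 8 - 4*H
w = 24 (w = 25 - 1*1 = 25 - 1 = 24)
L(F, T) = -23 (L(F, T) = (8 - 4*6) - 1*7 = (8 - 24) - 7 = -16 - 7 = -23)
L(w, -45) - 1*4838 = -23 - 1*4838 = -23 - 4838 = -4861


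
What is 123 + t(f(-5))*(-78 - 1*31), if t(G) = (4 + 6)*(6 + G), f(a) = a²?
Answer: -33667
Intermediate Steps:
t(G) = 60 + 10*G (t(G) = 10*(6 + G) = 60 + 10*G)
123 + t(f(-5))*(-78 - 1*31) = 123 + (60 + 10*(-5)²)*(-78 - 1*31) = 123 + (60 + 10*25)*(-78 - 31) = 123 + (60 + 250)*(-109) = 123 + 310*(-109) = 123 - 33790 = -33667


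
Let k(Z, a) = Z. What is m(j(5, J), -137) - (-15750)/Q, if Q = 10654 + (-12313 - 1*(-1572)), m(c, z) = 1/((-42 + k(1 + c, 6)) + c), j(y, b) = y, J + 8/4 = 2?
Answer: -162779/899 ≈ -181.07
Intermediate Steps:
J = 0 (J = -2 + 2 = 0)
m(c, z) = 1/(-41 + 2*c) (m(c, z) = 1/((-42 + (1 + c)) + c) = 1/((-41 + c) + c) = 1/(-41 + 2*c))
Q = -87 (Q = 10654 + (-12313 + 1572) = 10654 - 10741 = -87)
m(j(5, J), -137) - (-15750)/Q = 1/(-41 + 2*5) - (-15750)/(-87) = 1/(-41 + 10) - (-15750)*(-1)/87 = 1/(-31) - 1*5250/29 = -1/31 - 5250/29 = -162779/899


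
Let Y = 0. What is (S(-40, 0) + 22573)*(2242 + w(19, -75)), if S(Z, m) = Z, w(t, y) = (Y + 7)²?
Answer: 51623103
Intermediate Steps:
w(t, y) = 49 (w(t, y) = (0 + 7)² = 7² = 49)
(S(-40, 0) + 22573)*(2242 + w(19, -75)) = (-40 + 22573)*(2242 + 49) = 22533*2291 = 51623103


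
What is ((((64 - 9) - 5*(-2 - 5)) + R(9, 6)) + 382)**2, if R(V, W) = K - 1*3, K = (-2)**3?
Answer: 212521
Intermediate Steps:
K = -8
R(V, W) = -11 (R(V, W) = -8 - 1*3 = -8 - 3 = -11)
((((64 - 9) - 5*(-2 - 5)) + R(9, 6)) + 382)**2 = ((((64 - 9) - 5*(-2 - 5)) - 11) + 382)**2 = (((55 - 5*(-7)) - 11) + 382)**2 = (((55 + 35) - 11) + 382)**2 = ((90 - 11) + 382)**2 = (79 + 382)**2 = 461**2 = 212521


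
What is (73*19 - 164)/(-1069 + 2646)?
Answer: 1223/1577 ≈ 0.77552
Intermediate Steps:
(73*19 - 164)/(-1069 + 2646) = (1387 - 164)/1577 = 1223*(1/1577) = 1223/1577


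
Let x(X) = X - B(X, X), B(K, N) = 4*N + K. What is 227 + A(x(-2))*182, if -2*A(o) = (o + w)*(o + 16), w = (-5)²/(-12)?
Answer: -12695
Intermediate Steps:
B(K, N) = K + 4*N
w = -25/12 (w = 25*(-1/12) = -25/12 ≈ -2.0833)
x(X) = -4*X (x(X) = X - (X + 4*X) = X - 5*X = -4*X)
A(o) = -(16 + o)*(-25/12 + o)/2 (A(o) = -(o - 25/12)*(o + 16)/2 = -(-25/12 + o)*(16 + o)/2 = -(16 + o)*(-25/12 + o)/2)
227 + A(x(-2))*182 = 227 + (50/3 - (-167)*(-2)/6 - (-4*(-2))²/2)*182 = 227 + (50/3 - 167/24*8 - ½*8²)*182 = 227 + (50/3 - 167/3 - ½*64)*182 = 227 + (50/3 - 167/3 - 32)*182 = 227 - 71*182 = 227 - 12922 = -12695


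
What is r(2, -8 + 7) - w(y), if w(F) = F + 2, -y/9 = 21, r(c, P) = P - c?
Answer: 184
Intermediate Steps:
y = -189 (y = -9*21 = -189)
w(F) = 2 + F
r(2, -8 + 7) - w(y) = ((-8 + 7) - 1*2) - (2 - 189) = (-1 - 2) - 1*(-187) = -3 + 187 = 184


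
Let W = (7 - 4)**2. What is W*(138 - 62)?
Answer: 684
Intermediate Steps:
W = 9 (W = 3**2 = 9)
W*(138 - 62) = 9*(138 - 62) = 9*76 = 684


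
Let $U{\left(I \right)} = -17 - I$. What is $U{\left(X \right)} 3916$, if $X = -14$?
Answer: $-11748$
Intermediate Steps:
$U{\left(X \right)} 3916 = \left(-17 - -14\right) 3916 = \left(-17 + 14\right) 3916 = \left(-3\right) 3916 = -11748$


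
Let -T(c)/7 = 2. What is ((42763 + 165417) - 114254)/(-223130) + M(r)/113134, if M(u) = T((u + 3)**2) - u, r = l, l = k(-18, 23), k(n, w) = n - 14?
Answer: -2655551936/6310897355 ≈ -0.42079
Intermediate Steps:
T(c) = -14 (T(c) = -7*2 = -14)
k(n, w) = -14 + n
l = -32 (l = -14 - 18 = -32)
r = -32
M(u) = -14 - u
((42763 + 165417) - 114254)/(-223130) + M(r)/113134 = ((42763 + 165417) - 114254)/(-223130) + (-14 - 1*(-32))/113134 = (208180 - 114254)*(-1/223130) + (-14 + 32)*(1/113134) = 93926*(-1/223130) + 18*(1/113134) = -46963/111565 + 9/56567 = -2655551936/6310897355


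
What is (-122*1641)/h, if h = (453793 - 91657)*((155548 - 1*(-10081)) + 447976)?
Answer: -33367/37034743380 ≈ -9.0096e-7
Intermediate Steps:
h = 222208460280 (h = 362136*((155548 + 10081) + 447976) = 362136*(165629 + 447976) = 362136*613605 = 222208460280)
(-122*1641)/h = -122*1641/222208460280 = -200202*1/222208460280 = -33367/37034743380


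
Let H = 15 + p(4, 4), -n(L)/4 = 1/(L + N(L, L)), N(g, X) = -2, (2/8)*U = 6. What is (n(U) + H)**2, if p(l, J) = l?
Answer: 42849/121 ≈ 354.12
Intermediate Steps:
U = 24 (U = 4*6 = 24)
n(L) = -4/(-2 + L) (n(L) = -4/(L - 2) = -4/(-2 + L))
H = 19 (H = 15 + 4 = 19)
(n(U) + H)**2 = (-4/(-2 + 24) + 19)**2 = (-4/22 + 19)**2 = (-4*1/22 + 19)**2 = (-2/11 + 19)**2 = (207/11)**2 = 42849/121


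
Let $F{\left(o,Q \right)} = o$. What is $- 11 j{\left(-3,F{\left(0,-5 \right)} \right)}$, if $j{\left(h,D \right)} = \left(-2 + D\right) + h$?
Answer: $55$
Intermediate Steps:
$j{\left(h,D \right)} = -2 + D + h$
$- 11 j{\left(-3,F{\left(0,-5 \right)} \right)} = - 11 \left(-2 + 0 - 3\right) = \left(-11\right) \left(-5\right) = 55$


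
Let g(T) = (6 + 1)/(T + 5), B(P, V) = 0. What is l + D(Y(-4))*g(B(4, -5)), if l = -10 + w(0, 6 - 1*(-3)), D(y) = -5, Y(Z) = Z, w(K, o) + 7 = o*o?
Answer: 57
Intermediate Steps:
w(K, o) = -7 + o² (w(K, o) = -7 + o*o = -7 + o²)
g(T) = 7/(5 + T)
l = 64 (l = -10 + (-7 + (6 - 1*(-3))²) = -10 + (-7 + (6 + 3)²) = -10 + (-7 + 9²) = -10 + (-7 + 81) = -10 + 74 = 64)
l + D(Y(-4))*g(B(4, -5)) = 64 - 35/(5 + 0) = 64 - 35/5 = 64 - 5*7/5 = 64 - 7 = 57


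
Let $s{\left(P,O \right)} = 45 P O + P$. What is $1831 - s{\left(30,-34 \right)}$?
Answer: $47701$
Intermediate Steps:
$s{\left(P,O \right)} = P + 45 O P$ ($s{\left(P,O \right)} = 45 O P + P = P + 45 O P$)
$1831 - s{\left(30,-34 \right)} = 1831 - 30 \left(1 + 45 \left(-34\right)\right) = 1831 - 30 \left(1 - 1530\right) = 1831 - 30 \left(-1529\right) = 1831 - -45870 = 1831 + 45870 = 47701$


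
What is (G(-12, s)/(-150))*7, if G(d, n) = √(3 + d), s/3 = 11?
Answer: -7*I/50 ≈ -0.14*I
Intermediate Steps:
s = 33 (s = 3*11 = 33)
(G(-12, s)/(-150))*7 = (√(3 - 12)/(-150))*7 = (√(-9)*(-1/150))*7 = ((3*I)*(-1/150))*7 = -I/50*7 = -7*I/50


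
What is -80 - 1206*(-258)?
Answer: 311068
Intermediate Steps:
-80 - 1206*(-258) = -80 - 402*(-774) = -80 + 311148 = 311068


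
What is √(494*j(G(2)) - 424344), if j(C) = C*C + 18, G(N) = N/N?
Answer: I*√414958 ≈ 644.17*I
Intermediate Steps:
G(N) = 1
j(C) = 18 + C² (j(C) = C² + 18 = 18 + C²)
√(494*j(G(2)) - 424344) = √(494*(18 + 1²) - 424344) = √(494*(18 + 1) - 424344) = √(494*19 - 424344) = √(9386 - 424344) = √(-414958) = I*√414958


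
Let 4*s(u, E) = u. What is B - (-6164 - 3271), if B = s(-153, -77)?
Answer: 37587/4 ≈ 9396.8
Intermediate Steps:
s(u, E) = u/4
B = -153/4 (B = (¼)*(-153) = -153/4 ≈ -38.250)
B - (-6164 - 3271) = -153/4 - (-6164 - 3271) = -153/4 - 1*(-9435) = -153/4 + 9435 = 37587/4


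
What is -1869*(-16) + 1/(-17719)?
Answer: 529868975/17719 ≈ 29904.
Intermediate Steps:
-1869*(-16) + 1/(-17719) = 29904 - 1/17719 = 529868975/17719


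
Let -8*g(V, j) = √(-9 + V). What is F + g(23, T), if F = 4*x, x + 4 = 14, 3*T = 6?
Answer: 40 - √14/8 ≈ 39.532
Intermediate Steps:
T = 2 (T = (⅓)*6 = 2)
x = 10 (x = -4 + 14 = 10)
g(V, j) = -√(-9 + V)/8
F = 40 (F = 4*10 = 40)
F + g(23, T) = 40 - √(-9 + 23)/8 = 40 - √14/8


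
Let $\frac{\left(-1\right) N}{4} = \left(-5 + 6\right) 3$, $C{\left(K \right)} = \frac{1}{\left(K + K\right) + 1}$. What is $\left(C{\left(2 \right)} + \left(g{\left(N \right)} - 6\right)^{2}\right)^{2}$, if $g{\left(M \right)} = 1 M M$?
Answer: $\frac{9067038841}{25} \approx 3.6268 \cdot 10^{8}$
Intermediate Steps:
$C{\left(K \right)} = \frac{1}{1 + 2 K}$ ($C{\left(K \right)} = \frac{1}{2 K + 1} = \frac{1}{1 + 2 K}$)
$N = -12$ ($N = - 4 \left(-5 + 6\right) 3 = - 4 \cdot 1 \cdot 3 = \left(-4\right) 3 = -12$)
$g{\left(M \right)} = M^{2}$ ($g{\left(M \right)} = M M = M^{2}$)
$\left(C{\left(2 \right)} + \left(g{\left(N \right)} - 6\right)^{2}\right)^{2} = \left(\frac{1}{1 + 2 \cdot 2} + \left(\left(-12\right)^{2} - 6\right)^{2}\right)^{2} = \left(\frac{1}{1 + 4} + \left(144 - 6\right)^{2}\right)^{2} = \left(\frac{1}{5} + 138^{2}\right)^{2} = \left(\frac{1}{5} + 19044\right)^{2} = \left(\frac{95221}{5}\right)^{2} = \frac{9067038841}{25}$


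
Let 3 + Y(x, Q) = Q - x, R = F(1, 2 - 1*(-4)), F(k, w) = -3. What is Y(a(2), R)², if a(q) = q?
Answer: 64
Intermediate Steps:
R = -3
Y(x, Q) = -3 + Q - x (Y(x, Q) = -3 + (Q - x) = -3 + Q - x)
Y(a(2), R)² = (-3 - 3 - 1*2)² = (-3 - 3 - 2)² = (-8)² = 64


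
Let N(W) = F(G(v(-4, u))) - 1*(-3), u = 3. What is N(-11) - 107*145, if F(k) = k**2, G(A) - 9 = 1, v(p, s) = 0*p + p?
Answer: -15412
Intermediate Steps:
v(p, s) = p (v(p, s) = 0 + p = p)
G(A) = 10 (G(A) = 9 + 1 = 10)
N(W) = 103 (N(W) = 10**2 - 1*(-3) = 100 + 3 = 103)
N(-11) - 107*145 = 103 - 107*145 = 103 - 15515 = -15412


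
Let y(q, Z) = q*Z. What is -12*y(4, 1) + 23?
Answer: -25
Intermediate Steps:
y(q, Z) = Z*q
-12*y(4, 1) + 23 = -12*4 + 23 = -48 + 23 = -25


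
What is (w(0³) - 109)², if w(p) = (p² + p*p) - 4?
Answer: 12769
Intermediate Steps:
w(p) = -4 + 2*p² (w(p) = (p² + p²) - 4 = 2*p² - 4 = -4 + 2*p²)
(w(0³) - 109)² = ((-4 + 2*(0³)²) - 109)² = ((-4 + 2*0²) - 109)² = ((-4 + 2*0) - 109)² = ((-4 + 0) - 109)² = (-4 - 109)² = (-113)² = 12769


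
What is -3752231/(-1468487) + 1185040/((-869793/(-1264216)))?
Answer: 2200011965067225863/1277279713191 ≈ 1.7224e+6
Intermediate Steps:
-3752231/(-1468487) + 1185040/((-869793/(-1264216))) = -3752231*(-1/1468487) + 1185040/((-869793*(-1/1264216))) = 3752231/1468487 + 1185040/(869793/1264216) = 3752231/1468487 + 1185040*(1264216/869793) = 3752231/1468487 + 1498146528640/869793 = 2200011965067225863/1277279713191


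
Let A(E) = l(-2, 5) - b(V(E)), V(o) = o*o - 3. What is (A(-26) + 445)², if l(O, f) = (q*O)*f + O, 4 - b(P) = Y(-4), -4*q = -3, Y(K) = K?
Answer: 731025/4 ≈ 1.8276e+5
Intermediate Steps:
q = ¾ (q = -¼*(-3) = ¾ ≈ 0.75000)
V(o) = -3 + o² (V(o) = o² - 3 = -3 + o²)
b(P) = 8 (b(P) = 4 - 1*(-4) = 4 + 4 = 8)
l(O, f) = O + 3*O*f/4 (l(O, f) = (3*O/4)*f + O = 3*O*f/4 + O = O + 3*O*f/4)
A(E) = -35/2 (A(E) = (¼)*(-2)*(4 + 3*5) - 1*8 = (¼)*(-2)*(4 + 15) - 8 = (¼)*(-2)*19 - 8 = -19/2 - 8 = -35/2)
(A(-26) + 445)² = (-35/2 + 445)² = (855/2)² = 731025/4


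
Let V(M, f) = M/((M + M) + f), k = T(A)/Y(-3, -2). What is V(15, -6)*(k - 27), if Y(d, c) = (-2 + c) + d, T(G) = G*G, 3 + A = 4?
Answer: -475/28 ≈ -16.964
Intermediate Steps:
A = 1 (A = -3 + 4 = 1)
T(G) = G²
Y(d, c) = -2 + c + d
k = -⅐ (k = 1²/(-2 - 2 - 3) = 1/(-7) = 1*(-⅐) = -⅐ ≈ -0.14286)
V(M, f) = M/(f + 2*M) (V(M, f) = M/(2*M + f) = M/(f + 2*M))
V(15, -6)*(k - 27) = (15/(-6 + 2*15))*(-⅐ - 27) = (15/(-6 + 30))*(-190/7) = (15/24)*(-190/7) = (15*(1/24))*(-190/7) = (5/8)*(-190/7) = -475/28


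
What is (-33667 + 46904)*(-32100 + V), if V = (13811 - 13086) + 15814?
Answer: -205980957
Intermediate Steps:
V = 16539 (V = 725 + 15814 = 16539)
(-33667 + 46904)*(-32100 + V) = (-33667 + 46904)*(-32100 + 16539) = 13237*(-15561) = -205980957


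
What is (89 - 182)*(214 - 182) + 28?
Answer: -2948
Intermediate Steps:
(89 - 182)*(214 - 182) + 28 = -93*32 + 28 = -2976 + 28 = -2948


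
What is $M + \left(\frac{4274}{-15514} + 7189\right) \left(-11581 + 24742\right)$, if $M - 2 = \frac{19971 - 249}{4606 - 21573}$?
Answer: $\frac{655369134423764}{6927001} \approx 9.4611 \cdot 10^{7}$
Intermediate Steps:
$M = \frac{748}{893}$ ($M = 2 + \frac{19971 - 249}{4606 - 21573} = 2 + \frac{19722}{-16967} = 2 + 19722 \left(- \frac{1}{16967}\right) = 2 - \frac{1038}{893} = \frac{748}{893} \approx 0.83763$)
$M + \left(\frac{4274}{-15514} + 7189\right) \left(-11581 + 24742\right) = \frac{748}{893} + \left(\frac{4274}{-15514} + 7189\right) \left(-11581 + 24742\right) = \frac{748}{893} + \left(4274 \left(- \frac{1}{15514}\right) + 7189\right) 13161 = \frac{748}{893} + \left(- \frac{2137}{7757} + 7189\right) 13161 = \frac{748}{893} + \frac{55762936}{7757} \cdot 13161 = \frac{748}{893} + \frac{733896000696}{7757} = \frac{655369134423764}{6927001}$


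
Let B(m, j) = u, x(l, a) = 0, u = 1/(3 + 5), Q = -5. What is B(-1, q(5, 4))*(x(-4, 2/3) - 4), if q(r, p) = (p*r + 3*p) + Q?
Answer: -½ ≈ -0.50000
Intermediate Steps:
u = ⅛ (u = 1/8 = ⅛ ≈ 0.12500)
q(r, p) = -5 + 3*p + p*r (q(r, p) = (p*r + 3*p) - 5 = (3*p + p*r) - 5 = -5 + 3*p + p*r)
B(m, j) = ⅛
B(-1, q(5, 4))*(x(-4, 2/3) - 4) = (0 - 4)/8 = (⅛)*(-4) = -½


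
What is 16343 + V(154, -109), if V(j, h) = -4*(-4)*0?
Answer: 16343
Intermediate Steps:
V(j, h) = 0 (V(j, h) = 16*0 = 0)
16343 + V(154, -109) = 16343 + 0 = 16343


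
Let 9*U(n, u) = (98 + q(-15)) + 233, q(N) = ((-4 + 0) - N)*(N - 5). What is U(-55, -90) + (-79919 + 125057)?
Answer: 135451/3 ≈ 45150.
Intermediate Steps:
q(N) = (-5 + N)*(-4 - N) (q(N) = (-4 - N)*(-5 + N) = (-5 + N)*(-4 - N))
U(n, u) = 37/3 (U(n, u) = ((98 + (20 - 15 - 1*(-15)²)) + 233)/9 = ((98 + (20 - 15 - 1*225)) + 233)/9 = ((98 + (20 - 15 - 225)) + 233)/9 = ((98 - 220) + 233)/9 = (-122 + 233)/9 = (⅑)*111 = 37/3)
U(-55, -90) + (-79919 + 125057) = 37/3 + (-79919 + 125057) = 37/3 + 45138 = 135451/3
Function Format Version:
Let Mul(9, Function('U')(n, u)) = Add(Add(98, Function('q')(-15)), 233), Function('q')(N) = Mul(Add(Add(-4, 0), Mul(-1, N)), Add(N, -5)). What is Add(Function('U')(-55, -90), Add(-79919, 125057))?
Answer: Rational(135451, 3) ≈ 45150.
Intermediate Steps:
Function('q')(N) = Mul(Add(-5, N), Add(-4, Mul(-1, N))) (Function('q')(N) = Mul(Add(-4, Mul(-1, N)), Add(-5, N)) = Mul(Add(-5, N), Add(-4, Mul(-1, N))))
Function('U')(n, u) = Rational(37, 3) (Function('U')(n, u) = Mul(Rational(1, 9), Add(Add(98, Add(20, -15, Mul(-1, Pow(-15, 2)))), 233)) = Mul(Rational(1, 9), Add(Add(98, Add(20, -15, Mul(-1, 225))), 233)) = Mul(Rational(1, 9), Add(Add(98, Add(20, -15, -225)), 233)) = Mul(Rational(1, 9), Add(Add(98, -220), 233)) = Mul(Rational(1, 9), Add(-122, 233)) = Mul(Rational(1, 9), 111) = Rational(37, 3))
Add(Function('U')(-55, -90), Add(-79919, 125057)) = Add(Rational(37, 3), Add(-79919, 125057)) = Add(Rational(37, 3), 45138) = Rational(135451, 3)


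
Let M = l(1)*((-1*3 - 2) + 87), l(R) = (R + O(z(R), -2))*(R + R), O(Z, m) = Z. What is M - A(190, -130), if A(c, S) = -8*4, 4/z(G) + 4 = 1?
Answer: -68/3 ≈ -22.667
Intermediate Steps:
z(G) = -4/3 (z(G) = 4/(-4 + 1) = 4/(-3) = 4*(-1/3) = -4/3)
l(R) = 2*R*(-4/3 + R) (l(R) = (R - 4/3)*(R + R) = (-4/3 + R)*(2*R) = 2*R*(-4/3 + R))
A(c, S) = -32
M = -164/3 (M = ((2/3)*1*(-4 + 3*1))*((-1*3 - 2) + 87) = ((2/3)*1*(-4 + 3))*((-3 - 2) + 87) = ((2/3)*1*(-1))*(-5 + 87) = -2/3*82 = -164/3 ≈ -54.667)
M - A(190, -130) = -164/3 - 1*(-32) = -164/3 + 32 = -68/3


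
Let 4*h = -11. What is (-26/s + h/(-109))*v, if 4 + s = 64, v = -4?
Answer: 2669/1635 ≈ 1.6324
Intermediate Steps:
s = 60 (s = -4 + 64 = 60)
h = -11/4 (h = (1/4)*(-11) = -11/4 ≈ -2.7500)
(-26/s + h/(-109))*v = (-26/60 - 11/4/(-109))*(-4) = (-26*1/60 - 11/4*(-1/109))*(-4) = (-13/30 + 11/436)*(-4) = -2669/6540*(-4) = 2669/1635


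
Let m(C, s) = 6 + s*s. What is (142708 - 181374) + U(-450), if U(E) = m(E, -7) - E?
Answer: -38161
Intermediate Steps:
m(C, s) = 6 + s²
U(E) = 55 - E (U(E) = (6 + (-7)²) - E = (6 + 49) - E = 55 - E)
(142708 - 181374) + U(-450) = (142708 - 181374) + (55 - 1*(-450)) = -38666 + (55 + 450) = -38666 + 505 = -38161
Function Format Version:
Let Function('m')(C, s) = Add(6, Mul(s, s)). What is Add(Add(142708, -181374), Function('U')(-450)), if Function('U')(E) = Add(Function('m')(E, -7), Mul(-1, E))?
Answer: -38161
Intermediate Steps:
Function('m')(C, s) = Add(6, Pow(s, 2))
Function('U')(E) = Add(55, Mul(-1, E)) (Function('U')(E) = Add(Add(6, Pow(-7, 2)), Mul(-1, E)) = Add(Add(6, 49), Mul(-1, E)) = Add(55, Mul(-1, E)))
Add(Add(142708, -181374), Function('U')(-450)) = Add(Add(142708, -181374), Add(55, Mul(-1, -450))) = Add(-38666, Add(55, 450)) = Add(-38666, 505) = -38161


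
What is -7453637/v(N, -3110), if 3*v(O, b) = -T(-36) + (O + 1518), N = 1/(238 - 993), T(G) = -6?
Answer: -16882487805/1150619 ≈ -14673.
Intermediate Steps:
N = -1/755 (N = 1/(-755) = -1/755 ≈ -0.0013245)
v(O, b) = 508 + O/3 (v(O, b) = (-1*(-6) + (O + 1518))/3 = (6 + (1518 + O))/3 = (1524 + O)/3 = 508 + O/3)
-7453637/v(N, -3110) = -7453637/(508 + (⅓)*(-1/755)) = -7453637/(508 - 1/2265) = -7453637/1150619/2265 = -7453637*2265/1150619 = -16882487805/1150619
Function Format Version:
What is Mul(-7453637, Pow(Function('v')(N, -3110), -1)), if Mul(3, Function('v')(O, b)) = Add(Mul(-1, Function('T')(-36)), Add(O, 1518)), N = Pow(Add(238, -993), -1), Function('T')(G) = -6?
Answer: Rational(-16882487805, 1150619) ≈ -14673.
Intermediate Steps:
N = Rational(-1, 755) (N = Pow(-755, -1) = Rational(-1, 755) ≈ -0.0013245)
Function('v')(O, b) = Add(508, Mul(Rational(1, 3), O)) (Function('v')(O, b) = Mul(Rational(1, 3), Add(Mul(-1, -6), Add(O, 1518))) = Mul(Rational(1, 3), Add(6, Add(1518, O))) = Mul(Rational(1, 3), Add(1524, O)) = Add(508, Mul(Rational(1, 3), O)))
Mul(-7453637, Pow(Function('v')(N, -3110), -1)) = Mul(-7453637, Pow(Add(508, Mul(Rational(1, 3), Rational(-1, 755))), -1)) = Mul(-7453637, Pow(Add(508, Rational(-1, 2265)), -1)) = Mul(-7453637, Pow(Rational(1150619, 2265), -1)) = Mul(-7453637, Rational(2265, 1150619)) = Rational(-16882487805, 1150619)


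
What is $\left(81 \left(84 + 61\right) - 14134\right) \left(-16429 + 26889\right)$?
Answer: $-24988940$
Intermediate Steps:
$\left(81 \left(84 + 61\right) - 14134\right) \left(-16429 + 26889\right) = \left(81 \cdot 145 - 14134\right) 10460 = \left(11745 - 14134\right) 10460 = \left(-2389\right) 10460 = -24988940$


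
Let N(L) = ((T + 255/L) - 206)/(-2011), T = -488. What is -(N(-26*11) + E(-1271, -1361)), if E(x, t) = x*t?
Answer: -994905579065/575146 ≈ -1.7298e+6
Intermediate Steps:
E(x, t) = t*x
N(L) = 694/2011 - 255/(2011*L) (N(L) = ((-488 + 255/L) - 206)/(-2011) = (-694 + 255/L)*(-1/2011) = 694/2011 - 255/(2011*L))
-(N(-26*11) + E(-1271, -1361)) = -((-255 + 694*(-26*11))/(2011*((-26*11))) - 1361*(-1271)) = -((1/2011)*(-255 + 694*(-286))/(-286) + 1729831) = -((1/2011)*(-1/286)*(-255 - 198484) + 1729831) = -((1/2011)*(-1/286)*(-198739) + 1729831) = -(198739/575146 + 1729831) = -1*994905579065/575146 = -994905579065/575146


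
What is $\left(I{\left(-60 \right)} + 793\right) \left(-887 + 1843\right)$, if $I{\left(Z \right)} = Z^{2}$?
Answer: $4199708$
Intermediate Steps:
$\left(I{\left(-60 \right)} + 793\right) \left(-887 + 1843\right) = \left(\left(-60\right)^{2} + 793\right) \left(-887 + 1843\right) = \left(3600 + 793\right) 956 = 4393 \cdot 956 = 4199708$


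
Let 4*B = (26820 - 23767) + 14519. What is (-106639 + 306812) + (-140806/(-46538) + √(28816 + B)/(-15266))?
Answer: 4657895940/23269 - √33209/15266 ≈ 2.0018e+5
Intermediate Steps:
B = 4393 (B = ((26820 - 23767) + 14519)/4 = (3053 + 14519)/4 = (¼)*17572 = 4393)
(-106639 + 306812) + (-140806/(-46538) + √(28816 + B)/(-15266)) = (-106639 + 306812) + (-140806/(-46538) + √(28816 + 4393)/(-15266)) = 200173 + (-140806*(-1/46538) + √33209*(-1/15266)) = 200173 + (70403/23269 - √33209/15266) = 4657895940/23269 - √33209/15266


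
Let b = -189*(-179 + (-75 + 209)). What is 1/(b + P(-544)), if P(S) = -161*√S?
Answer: 1215/12348007 + 92*I*√34/12348007 ≈ 9.8396e-5 + 4.3444e-5*I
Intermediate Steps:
b = 8505 (b = -189*(-179 + 134) = -189*(-45) = 8505)
1/(b + P(-544)) = 1/(8505 - 644*I*√34)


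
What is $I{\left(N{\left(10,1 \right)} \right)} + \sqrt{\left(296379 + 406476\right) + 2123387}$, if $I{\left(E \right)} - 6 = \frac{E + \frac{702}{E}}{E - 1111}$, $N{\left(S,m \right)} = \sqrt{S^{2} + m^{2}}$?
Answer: $\frac{7404517}{1234220} + \sqrt{2826242} - \frac{8833 \sqrt{101}}{1234220} \approx 1687.1$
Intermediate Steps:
$I{\left(E \right)} = 6 + \frac{E + \frac{702}{E}}{-1111 + E}$ ($I{\left(E \right)} = 6 + \frac{E + \frac{702}{E}}{E - 1111} = 6 + \frac{E + \frac{702}{E}}{-1111 + E}$)
$I{\left(N{\left(10,1 \right)} \right)} + \sqrt{\left(296379 + 406476\right) + 2123387} = \frac{702 - 6666 \sqrt{10^{2} + 1^{2}} + 7 \left(\sqrt{10^{2} + 1^{2}}\right)^{2}}{\sqrt{10^{2} + 1^{2}} \left(-1111 + \sqrt{10^{2} + 1^{2}}\right)} + \sqrt{\left(296379 + 406476\right) + 2123387} = \frac{702 - 6666 \sqrt{100 + 1} + 7 \left(\sqrt{100 + 1}\right)^{2}}{\sqrt{100 + 1} \left(-1111 + \sqrt{100 + 1}\right)} + \sqrt{702855 + 2123387} = \frac{702 - 6666 \sqrt{101} + 7 \left(\sqrt{101}\right)^{2}}{\sqrt{101} \left(-1111 + \sqrt{101}\right)} + \sqrt{2826242} = \frac{\frac{\sqrt{101}}{101} \left(702 - 6666 \sqrt{101} + 7 \cdot 101\right)}{-1111 + \sqrt{101}} + \sqrt{2826242} = \frac{\frac{\sqrt{101}}{101} \left(702 - 6666 \sqrt{101} + 707\right)}{-1111 + \sqrt{101}} + \sqrt{2826242} = \frac{\frac{\sqrt{101}}{101} \left(1409 - 6666 \sqrt{101}\right)}{-1111 + \sqrt{101}} + \sqrt{2826242} = \frac{\sqrt{101} \left(1409 - 6666 \sqrt{101}\right)}{101 \left(-1111 + \sqrt{101}\right)} + \sqrt{2826242} = \sqrt{2826242} + \frac{\sqrt{101} \left(1409 - 6666 \sqrt{101}\right)}{101 \left(-1111 + \sqrt{101}\right)}$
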